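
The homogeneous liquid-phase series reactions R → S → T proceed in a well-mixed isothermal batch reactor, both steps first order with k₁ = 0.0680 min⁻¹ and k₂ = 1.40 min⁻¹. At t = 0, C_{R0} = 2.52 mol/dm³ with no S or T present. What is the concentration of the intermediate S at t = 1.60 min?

0.102 mol/dm³

For first-order series with pure R initially, C_S(t) = k₁C_{R0}/(k₂−k₁)·(e^(−k₁t) − e^(−k₂t)).
e^(−k₁t) = e^(−0.0680×1.60) = e^(−0.1088) = 0.8969; e^(−k₂t) = e^(−2.240) = 0.1065.
C_S = 0.0680×2.52/(1.40−0.0680) × (0.8969−0.1065) = 0.1286×0.7905 = 0.1017 mol/dm³.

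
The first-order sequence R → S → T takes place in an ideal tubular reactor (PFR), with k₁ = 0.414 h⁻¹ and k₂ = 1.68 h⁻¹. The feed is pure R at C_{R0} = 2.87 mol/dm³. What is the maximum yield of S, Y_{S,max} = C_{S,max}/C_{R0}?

0.156

For a first-order series the maximum intermediate yield is C_{S,max}/C_{R0} = (k₁/k₂)^[k₂/(k₂−k₁)].
= (0.414/1.68)^(1.68/(1.68−0.414)) = (0.2464)^(1.327) = 0.1559.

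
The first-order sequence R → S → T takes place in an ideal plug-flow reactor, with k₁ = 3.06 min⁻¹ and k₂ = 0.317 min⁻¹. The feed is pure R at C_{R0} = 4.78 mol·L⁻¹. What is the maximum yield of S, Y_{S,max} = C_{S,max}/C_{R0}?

0.769

Evaluating C_S at τ_opt = ln(k₂/k₁)/(k₂−k₁) gives C_{S,max}/C_{R0} = (k₁/k₂)^[k₂/(k₂−k₁)].
= (3.06/0.317)^(0.317/(0.317−3.06)) = (9.653)^(-0.1156) = 0.7695.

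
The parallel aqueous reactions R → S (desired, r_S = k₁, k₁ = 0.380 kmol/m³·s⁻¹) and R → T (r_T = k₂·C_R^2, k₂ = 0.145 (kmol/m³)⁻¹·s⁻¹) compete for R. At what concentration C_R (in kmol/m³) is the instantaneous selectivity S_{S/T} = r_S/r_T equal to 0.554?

S_{S/T} = (k₁/k₂)·C_R^-2 ⇒ C_R = (S·k₂/k₁)^(-0.5).
= (0.554×0.145/0.380)^(-0.5) = (0.2114)^(-0.5) = 2.17 kmol/m³.

2.17 kmol/m³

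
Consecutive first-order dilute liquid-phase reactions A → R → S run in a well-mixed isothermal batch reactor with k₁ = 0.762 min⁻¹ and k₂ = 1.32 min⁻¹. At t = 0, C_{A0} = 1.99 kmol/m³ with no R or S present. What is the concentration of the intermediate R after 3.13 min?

0.207 kmol/m³

Solving the coupled first-order balances gives C_R(t) = [k₁/(k₂−k₁)]·C_{A0}·(e^(−k₁t) − e^(−k₂t)).
e^(−k₁t) = e^(−0.762×3.13) = e^(−2.385) = 0.09208; e^(−k₂t) = e^(−4.132) = 0.01606.
C_R = 0.762×1.99/(1.32−0.762) × (0.09208−0.01606) = 2.718×0.07603 = 0.2066 kmol/m³.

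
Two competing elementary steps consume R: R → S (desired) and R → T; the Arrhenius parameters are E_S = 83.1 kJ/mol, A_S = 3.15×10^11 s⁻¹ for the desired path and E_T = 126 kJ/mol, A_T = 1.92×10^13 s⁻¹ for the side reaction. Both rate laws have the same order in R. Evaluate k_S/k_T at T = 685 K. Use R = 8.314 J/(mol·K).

30.7

Since both paths have the same order in R, the concentration cancels and S_{S/T} = k_S/k_T = (A_S/A_T)·exp[(E_T−E_S)/(RT)].
(E_T−E_S)/(RT) = (126−83.1)×10³/(8.314×685) = 42900/5695 = 7.533.
k_S/k_T = (3.15×10^11/1.92×10^13)·exp(7.533) = 0.01641 × 1868 = 30.7.
Since E_S < E_T, lowering the temperature improves selectivity toward S.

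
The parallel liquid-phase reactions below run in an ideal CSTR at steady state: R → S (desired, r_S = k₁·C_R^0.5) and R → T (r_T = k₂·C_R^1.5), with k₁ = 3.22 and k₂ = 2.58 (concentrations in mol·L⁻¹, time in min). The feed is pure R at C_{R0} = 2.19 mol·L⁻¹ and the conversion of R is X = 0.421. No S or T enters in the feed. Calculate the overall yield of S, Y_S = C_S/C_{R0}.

0.209

Exit C_R = C_{R0}(1−X) = 2.19×0.579 = 1.268 mol·L⁻¹.
In a CSTR the entire volume is at exit conditions, so r_S = 3.22×1.268^0.5 = 3.626 and r_T = 2.58×1.268^1.5 = 3.684.
Fraction of consumed R going to S: r_S/(r_S+r_T) = 0.4960.
C_S = 0.4960·C_{R0}·X = 0.4960×2.19×0.421 = 0.457 mol·L⁻¹; Y_S = C_S/C_{R0} = 0.209.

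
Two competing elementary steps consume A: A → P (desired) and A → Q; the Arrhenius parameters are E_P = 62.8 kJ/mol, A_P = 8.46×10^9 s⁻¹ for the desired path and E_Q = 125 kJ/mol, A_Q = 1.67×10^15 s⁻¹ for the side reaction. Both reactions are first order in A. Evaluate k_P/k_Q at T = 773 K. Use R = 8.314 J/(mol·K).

0.0809

Since both paths have the same order in A, the concentration cancels and S_{P/Q} = k_P/k_Q = (A_P/A_Q)·exp[(E_Q−E_P)/(RT)].
(E_Q−E_P)/(RT) = (125−62.8)×10³/(8.314×773) = 62200/6427 = 9.678.
k_P/k_Q = (8.46×10^9/1.67×10^15)·exp(9.678) = 5.066×10^-6 × 15968 = 0.0809.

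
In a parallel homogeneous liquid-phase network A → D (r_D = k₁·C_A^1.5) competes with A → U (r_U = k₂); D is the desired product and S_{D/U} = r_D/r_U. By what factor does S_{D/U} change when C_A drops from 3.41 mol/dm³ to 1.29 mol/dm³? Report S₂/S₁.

0.233

S_{D/U} = (k₁/k₂)·C_A^1.5, so S₂/S₁ = (C_{A,2}/C_{A,1})^1.5.
= (1.29/3.41)^1.5 = (0.3783)^1.5 = 0.233.
Selectivity toward D falls as C_A falls — high-concentration operation is favoured.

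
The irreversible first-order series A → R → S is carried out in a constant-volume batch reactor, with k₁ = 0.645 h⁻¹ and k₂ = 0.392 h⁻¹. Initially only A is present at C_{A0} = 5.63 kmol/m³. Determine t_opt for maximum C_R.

1.97 h

Setting dC_R/dt = 0 gives t_opt = ln(k₂/k₁)/(k₂−k₁).
= ln(0.392/0.645)/(0.392−0.645) = ln(0.6078)/-0.2530 = -0.4980/-0.2530 = 1.97 h.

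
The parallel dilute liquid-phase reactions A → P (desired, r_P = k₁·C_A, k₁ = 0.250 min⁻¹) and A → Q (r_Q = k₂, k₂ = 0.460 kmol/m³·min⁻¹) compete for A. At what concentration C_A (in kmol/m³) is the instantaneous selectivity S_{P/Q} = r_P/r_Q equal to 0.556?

S_{P/Q} = (k₁/k₂)·C_A ⇒ C_A = S·k₂/k₁.
= 0.556×0.460/0.250 = 1.02 kmol/m³.

1.02 kmol/m³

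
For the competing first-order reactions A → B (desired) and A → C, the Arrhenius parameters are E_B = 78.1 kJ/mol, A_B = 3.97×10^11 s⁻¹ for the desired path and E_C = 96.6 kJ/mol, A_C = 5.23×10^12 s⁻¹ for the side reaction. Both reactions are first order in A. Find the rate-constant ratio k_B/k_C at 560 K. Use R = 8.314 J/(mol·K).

With equal orders, S_{B/C} = k_B/k_C = (A_B/A_C)·exp[(E_C−E_B)/(RT)].
(E_C−E_B)/(RT) = (96.6−78.1)×10³/(8.314×560) = 18500/4656 = 3.974.
k_B/k_C = (3.97×10^11/5.23×10^12)·exp(3.974) = 0.07591 × 53.17 = 4.04.

4.04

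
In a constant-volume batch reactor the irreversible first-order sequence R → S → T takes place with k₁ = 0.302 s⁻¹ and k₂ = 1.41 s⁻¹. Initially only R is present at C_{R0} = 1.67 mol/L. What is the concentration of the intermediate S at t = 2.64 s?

0.194 mol/L

Solving the coupled first-order balances gives C_S(t) = [k₁/(k₂−k₁)]·C_{R0}·(e^(−k₁t) − e^(−k₂t)).
e^(−k₁t) = e^(−0.302×2.64) = e^(−0.7973) = 0.4506; e^(−k₂t) = e^(−3.722) = 0.02418.
C_S = 0.302×1.67/(1.41−0.302) × (0.4506−0.02418) = 0.4552×0.4264 = 0.1941 mol/L.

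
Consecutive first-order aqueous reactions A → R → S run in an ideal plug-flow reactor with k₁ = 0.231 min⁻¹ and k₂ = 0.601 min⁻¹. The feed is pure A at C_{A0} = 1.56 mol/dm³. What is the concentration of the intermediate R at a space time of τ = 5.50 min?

0.238 mol/dm³

Solving the coupled first-order balances gives C_R(τ) = [k₁/(k₂−k₁)]·C_{A0}·(e^(−k₁τ) − e^(−k₂τ)).
e^(−k₁τ) = e^(−0.231×5.50) = e^(−1.270) = 0.2807; e^(−k₂τ) = e^(−3.305) = 0.03668.
C_R = 0.231×1.56/(0.601−0.231) × (0.2807−0.03668) = 0.9739×0.2440 = 0.2377 mol/dm³.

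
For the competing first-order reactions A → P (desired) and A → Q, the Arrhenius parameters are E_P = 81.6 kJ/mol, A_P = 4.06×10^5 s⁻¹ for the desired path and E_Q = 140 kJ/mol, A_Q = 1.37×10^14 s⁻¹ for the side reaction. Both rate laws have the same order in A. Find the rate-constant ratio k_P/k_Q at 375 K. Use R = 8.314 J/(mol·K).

With equal orders, S_{P/Q} = k_P/k_Q = (A_P/A_Q)·exp[(E_Q−E_P)/(RT)].
(E_Q−E_P)/(RT) = (140−81.6)×10³/(8.314×375) = 58400/3118 = 18.73.
k_P/k_Q = (4.06×10^5/1.37×10^14)·exp(18.73) = 2.964×10^-9 × 1.364×10^8 = 0.404.

0.404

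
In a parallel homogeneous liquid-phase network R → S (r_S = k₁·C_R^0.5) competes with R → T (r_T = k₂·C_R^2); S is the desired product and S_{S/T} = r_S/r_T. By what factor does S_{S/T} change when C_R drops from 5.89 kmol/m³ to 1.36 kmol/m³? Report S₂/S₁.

9.01

S_{S/T} = (k₁/k₂)·C_R^-1.5, so S₂/S₁ = (C_{R,2}/C_{R,1})^-1.5.
= (1.36/5.89)^(-1.5) = (0.2309)^(-1.5) = 9.01.
Selectivity toward S rises as C_R falls — low-concentration operation is favoured.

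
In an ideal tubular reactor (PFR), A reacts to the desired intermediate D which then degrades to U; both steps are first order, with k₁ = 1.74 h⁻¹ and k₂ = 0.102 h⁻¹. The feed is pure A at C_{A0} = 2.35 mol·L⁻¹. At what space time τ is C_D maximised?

1.73 h

Setting dC_D/dτ = 0 gives τ_opt = ln(k₂/k₁)/(k₂−k₁).
= ln(0.102/1.74)/(0.102−1.74) = ln(0.05862)/-1.638 = -2.837/-1.638 = 1.73 h.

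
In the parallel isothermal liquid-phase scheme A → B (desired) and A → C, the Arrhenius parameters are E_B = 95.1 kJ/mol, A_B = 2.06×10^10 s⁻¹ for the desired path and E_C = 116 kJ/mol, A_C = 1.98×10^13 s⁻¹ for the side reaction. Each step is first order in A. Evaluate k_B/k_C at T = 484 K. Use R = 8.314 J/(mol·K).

0.187

k_B/k_C = (A_B/A_C)·exp[−(E_B−E_C)/(RT)] = (A_B/A_C)·exp[(E_C−E_B)/(RT)].
(E_C−E_B)/(RT) = (116−95.1)×10³/(8.314×484) = 20900/4024 = 5.194.
k_B/k_C = (2.06×10^10/1.98×10^13)·exp(5.194) = 0.001040 × 180.2 = 0.187.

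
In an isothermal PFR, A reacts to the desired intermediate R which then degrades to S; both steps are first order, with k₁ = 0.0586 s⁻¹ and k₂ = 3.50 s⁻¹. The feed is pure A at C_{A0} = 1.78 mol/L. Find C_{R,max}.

For a first-order series the maximum intermediate yield is C_{R,max}/C_{A0} = (k₁/k₂)^[k₂/(k₂−k₁)].
= (0.0586/3.50)^(3.50/(3.50−0.0586)) = (0.01674)^(1.017) = 0.01562.
C_{R,max} = 0.01562×1.78 = 0.0278 mol/L.

0.0278 mol/L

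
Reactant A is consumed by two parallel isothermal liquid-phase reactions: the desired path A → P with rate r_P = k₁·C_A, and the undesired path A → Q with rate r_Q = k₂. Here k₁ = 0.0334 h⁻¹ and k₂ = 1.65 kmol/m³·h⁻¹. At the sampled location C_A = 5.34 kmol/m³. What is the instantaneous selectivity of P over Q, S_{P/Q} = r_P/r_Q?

S_{P/Q} = r_P/r_Q = (k₁·C_A)/(k₂) = (k₁/k₂)·C_A.
= (0.0334×5.340) / (1.65) = 0.1784/1.650 = 0.108.

0.108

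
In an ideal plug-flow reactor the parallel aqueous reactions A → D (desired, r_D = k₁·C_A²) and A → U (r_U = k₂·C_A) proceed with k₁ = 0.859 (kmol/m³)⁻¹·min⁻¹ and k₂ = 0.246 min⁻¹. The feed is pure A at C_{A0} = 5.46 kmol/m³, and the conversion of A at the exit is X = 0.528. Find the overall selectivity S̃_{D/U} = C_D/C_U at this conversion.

13.5

C_A = C_{A0}(1−X) = 2.577 kmol/m³.
Along a PFR/batch, dC_U/dC_A = −r_U/(r_D+r_U) = −k₂/(k₂+k₁·C_A).
Integrating from C_{A0} to C_A: C_U = (0.246/0.859)·ln[(0.246+0.859·5.46)/(0.246+0.859·2.58)] = 0.2864·ln(4.936/2.460) = 0.1995 kmol/m³.
Then C_D = (C_{A0}−C_A) − C_U = 2.883 − 0.1995 = 2.683 kmol/m³.
S̃_{D/U} = C_D/C_U = 2.683/0.1995 = 13.5.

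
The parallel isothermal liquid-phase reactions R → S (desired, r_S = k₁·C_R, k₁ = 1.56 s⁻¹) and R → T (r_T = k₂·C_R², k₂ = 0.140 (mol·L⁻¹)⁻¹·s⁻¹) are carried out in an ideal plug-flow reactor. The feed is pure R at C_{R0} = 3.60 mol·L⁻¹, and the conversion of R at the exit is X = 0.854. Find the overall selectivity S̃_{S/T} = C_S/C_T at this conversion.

5.56

C_R = C_{R0}(1−X) = 0.5256 mol·L⁻¹.
Along a PFR/batch, dC_S/dC_R = −r_S/(r_S+r_T) = −k₁/(k₁+k₂·C_R).
Integrating from C_{R0} to C_R: C_S = (1.56/0.140)·ln[(1.56+0.140·3.60)/(1.56+0.140·0.526)] = 11.14·ln(2.064/1.634) = 2.606 mol·L⁻¹.
C_T = (C_{R0}−C_R)−C_S = 0.4684 mol·L⁻¹; S̃_{S/T} = 2.606/0.4684 = 5.56.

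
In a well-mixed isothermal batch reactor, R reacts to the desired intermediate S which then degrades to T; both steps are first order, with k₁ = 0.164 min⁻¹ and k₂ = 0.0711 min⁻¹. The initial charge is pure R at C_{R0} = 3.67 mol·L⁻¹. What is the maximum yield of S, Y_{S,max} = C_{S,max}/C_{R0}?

0.527

Evaluating C_S at t_opt = ln(k₂/k₁)/(k₂−k₁) gives C_{S,max}/C_{R0} = (k₁/k₂)^[k₂/(k₂−k₁)].
= (0.164/0.0711)^(0.0711/(0.0711−0.164)) = (2.307)^(-0.7653) = 0.5275.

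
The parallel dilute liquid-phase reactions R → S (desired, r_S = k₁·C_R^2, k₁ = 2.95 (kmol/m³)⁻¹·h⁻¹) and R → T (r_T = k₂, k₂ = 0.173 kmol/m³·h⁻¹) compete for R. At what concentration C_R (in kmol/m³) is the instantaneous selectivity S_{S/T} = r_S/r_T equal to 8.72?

S_{S/T} = (k₁/k₂)·C_R^2 ⇒ C_R = (S·k₂/k₁)^(0.5).
= (8.72×0.173/2.95)^(0.5) = (0.5114)^(0.5) = 0.715 kmol/m³.

0.715 kmol/m³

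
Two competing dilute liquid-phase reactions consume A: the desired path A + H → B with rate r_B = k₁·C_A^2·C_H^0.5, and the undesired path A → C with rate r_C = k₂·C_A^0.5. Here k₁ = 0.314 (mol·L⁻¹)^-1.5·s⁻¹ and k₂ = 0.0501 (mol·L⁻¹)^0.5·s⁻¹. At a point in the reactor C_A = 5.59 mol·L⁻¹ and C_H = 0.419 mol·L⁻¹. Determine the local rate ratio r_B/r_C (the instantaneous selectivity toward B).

S_{B/C} = r_B/r_C = (k₁·C_A^2·C_H^0.5)/(k₂·C_A^0.5) = (k₁/k₂)·C_A^1.5·C_H^0.5.
= (0.314×5.590^2×0.4190^0.5) / (0.0501×5.590^0.5) = 6.351/0.1185 = 53.6.

53.6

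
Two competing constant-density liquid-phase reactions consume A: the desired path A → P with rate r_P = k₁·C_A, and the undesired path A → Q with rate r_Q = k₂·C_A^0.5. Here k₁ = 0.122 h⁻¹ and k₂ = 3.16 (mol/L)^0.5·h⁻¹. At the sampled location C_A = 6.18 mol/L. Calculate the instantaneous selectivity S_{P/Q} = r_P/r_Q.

S_{P/Q} = r_P/r_Q = (k₁·C_A)/(k₂·C_A^0.5) = (k₁/k₂)·C_A^0.5.
= (0.122×6.180) / (3.16×6.180^0.5) = 0.7540/7.856 = 0.0960.
Since the desired path is higher order in A, keeping C_A high (PFR or concentrated feed) favours P.

0.0960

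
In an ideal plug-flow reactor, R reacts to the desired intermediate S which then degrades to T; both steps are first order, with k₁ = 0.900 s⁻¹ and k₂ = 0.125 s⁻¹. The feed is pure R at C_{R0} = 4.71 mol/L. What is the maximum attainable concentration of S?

3.43 mol/L

For a first-order series the maximum intermediate yield is C_{S,max}/C_{R0} = (k₁/k₂)^[k₂/(k₂−k₁)].
= (0.900/0.125)^(0.125/(0.125−0.900)) = (7.200)^(-0.1613) = 0.7273.
C_{S,max} = 0.7273×4.71 = 3.43 mol/L.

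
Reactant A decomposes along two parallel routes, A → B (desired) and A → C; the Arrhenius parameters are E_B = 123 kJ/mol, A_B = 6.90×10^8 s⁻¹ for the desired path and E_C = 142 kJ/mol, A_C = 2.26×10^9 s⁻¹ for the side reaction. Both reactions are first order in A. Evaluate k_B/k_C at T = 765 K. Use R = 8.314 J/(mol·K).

6.06

With equal orders, S_{B/C} = k_B/k_C = (A_B/A_C)·exp[(E_C−E_B)/(RT)].
(E_C−E_B)/(RT) = (142−123)×10³/(8.314×765) = 19000/6360 = 2.987.
k_B/k_C = (6.90×10^8/2.26×10^9)·exp(2.987) = 0.3053 × 19.83 = 6.06.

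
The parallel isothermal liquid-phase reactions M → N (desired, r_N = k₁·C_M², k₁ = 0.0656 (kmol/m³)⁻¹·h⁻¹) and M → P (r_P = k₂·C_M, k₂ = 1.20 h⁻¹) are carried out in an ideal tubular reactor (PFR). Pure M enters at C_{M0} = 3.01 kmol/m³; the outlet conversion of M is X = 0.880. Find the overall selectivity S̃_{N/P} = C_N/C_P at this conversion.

C_M = C_{M0}(1−X) = 0.3612 kmol/m³.
Along a PFR/batch, dC_P/dC_M = −r_P/(r_N+r_P) = −k₂/(k₂+k₁·C_M).
Integrating from C_{M0} to C_M: C_P = (1.20/0.0656)·ln[(1.20+0.0656·3.01)/(1.20+0.0656·0.361)] = 18.29·ln(1.397/1.224) = 2.429 kmol/m³.
Then C_N = (C_{M0}−C_M) − C_P = 2.649 − 2.429 = 0.2199 kmol/m³.
S̃_{N/P} = C_N/C_P = 0.2199/2.429 = 0.0905.

0.0905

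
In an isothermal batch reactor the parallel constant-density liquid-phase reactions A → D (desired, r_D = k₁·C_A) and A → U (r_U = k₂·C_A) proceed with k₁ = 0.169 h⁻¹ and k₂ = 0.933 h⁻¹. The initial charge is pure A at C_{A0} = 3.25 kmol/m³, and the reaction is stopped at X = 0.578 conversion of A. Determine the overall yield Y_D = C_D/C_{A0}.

0.0886

C_A = C_{A0}(1−X) = 1.372 kmol/m³.
Both paths are first order in A, so the instantaneous fraction to D is constant: dC_D/d(−C_A) = k₁/(k₁+k₂) = 0.1534.
C_D = 0.1534·(C_{A0}−C_A) = 0.1534×1.878 = 0.288 kmol/m³.
Y_D = C_D/C_{A0} = 0.2881/3.25 = 0.0886.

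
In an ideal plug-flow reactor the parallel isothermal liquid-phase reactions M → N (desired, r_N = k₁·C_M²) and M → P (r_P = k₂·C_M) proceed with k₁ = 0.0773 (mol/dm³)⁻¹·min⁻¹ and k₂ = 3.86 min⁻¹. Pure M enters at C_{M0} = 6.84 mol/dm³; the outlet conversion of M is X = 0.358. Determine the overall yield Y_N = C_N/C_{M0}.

C_M = C_{M0}(1−X) = 4.391 mol/dm³.
Along a PFR/batch, dC_P/dC_M = −r_P/(r_N+r_P) = −k₂/(k₂+k₁·C_M).
Integrating from C_{M0} to C_M: C_P = (3.86/0.0773)·ln[(3.86+0.0773·6.84)/(3.86+0.0773·4.39)] = 49.94·ln(4.389/4.199) = 2.202 mol/dm³.
Then C_N = (C_{M0}−C_M) − C_P = 2.449 − 2.202 = 0.2472 mol/dm³.
Y_N = C_N/C_{M0} = 0.2472/6.84 = 0.0361.

0.0361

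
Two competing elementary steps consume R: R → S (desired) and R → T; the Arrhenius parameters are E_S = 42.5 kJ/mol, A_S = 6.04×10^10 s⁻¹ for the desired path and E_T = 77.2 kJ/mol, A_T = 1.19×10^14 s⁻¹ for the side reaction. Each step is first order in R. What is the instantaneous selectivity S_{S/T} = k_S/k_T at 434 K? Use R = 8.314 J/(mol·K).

7.62

Since both paths have the same order in R, the concentration cancels and S_{S/T} = k_S/k_T = (A_S/A_T)·exp[(E_T−E_S)/(RT)].
(E_T−E_S)/(RT) = (77.2−42.5)×10³/(8.314×434) = 34700/3608 = 9.617.
k_S/k_T = (6.04×10^10/1.19×10^14)·exp(9.617) = 5.076×10^-4 × 15015 = 7.62.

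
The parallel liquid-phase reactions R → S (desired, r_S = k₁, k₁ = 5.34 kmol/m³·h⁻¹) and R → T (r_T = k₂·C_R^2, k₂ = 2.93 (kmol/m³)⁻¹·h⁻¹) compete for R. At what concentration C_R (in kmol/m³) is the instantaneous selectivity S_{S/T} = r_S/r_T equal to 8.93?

0.452 kmol/m³

S_{S/T} = (k₁/k₂)·C_R^-2 ⇒ C_R = (S·k₂/k₁)^(-0.5).
= (8.93×2.93/5.34)^(-0.5) = (4.900)^(-0.5) = 0.452 kmol/m³.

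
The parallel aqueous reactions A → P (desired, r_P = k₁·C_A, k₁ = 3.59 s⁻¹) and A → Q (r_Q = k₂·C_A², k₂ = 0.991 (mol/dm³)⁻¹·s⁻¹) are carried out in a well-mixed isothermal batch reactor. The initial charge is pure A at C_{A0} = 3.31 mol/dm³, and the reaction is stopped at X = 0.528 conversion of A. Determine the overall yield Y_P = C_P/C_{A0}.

0.318

C_A = C_{A0}(1−X) = 1.562 mol/dm³.
Along a PFR/batch, dC_P/dC_A = −r_P/(r_P+r_Q) = −k₁/(k₁+k₂·C_A).
Integrating from C_{A0} to C_A: C_P = (3.59/0.991)·ln[(3.59+0.991·3.31)/(3.59+0.991·1.56)] = 3.623·ln(6.870/5.138) = 1.052 mol/dm³.
Y_P = C_P/C_{A0} = 1.052/3.31 = 0.318.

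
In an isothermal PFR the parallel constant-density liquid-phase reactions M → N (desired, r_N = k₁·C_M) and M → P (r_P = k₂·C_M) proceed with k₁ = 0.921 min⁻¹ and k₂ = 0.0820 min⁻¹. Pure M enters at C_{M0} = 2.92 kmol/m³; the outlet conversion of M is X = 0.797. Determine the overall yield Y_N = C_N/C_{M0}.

0.732

C_M = C_{M0}(1−X) = 0.5928 kmol/m³.
Both paths are first order in M, so the instantaneous fraction to N is constant: dC_N/d(−C_M) = k₁/(k₁+k₂) = 0.9182.
C_N = 0.9182·(C_{M0}−C_M) = 0.9182×2.327 = 2.14 kmol/m³.
Y_N = C_N/C_{M0} = 2.137/2.92 = 0.732.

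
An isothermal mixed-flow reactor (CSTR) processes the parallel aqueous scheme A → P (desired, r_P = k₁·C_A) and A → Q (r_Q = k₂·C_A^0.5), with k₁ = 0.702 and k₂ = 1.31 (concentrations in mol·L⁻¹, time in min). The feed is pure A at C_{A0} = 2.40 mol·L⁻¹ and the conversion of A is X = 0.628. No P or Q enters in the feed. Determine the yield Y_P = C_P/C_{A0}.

0.211

Exit C_A = C_{A0}(1−X) = 2.40×0.372 = 0.8928 mol·L⁻¹.
Rates in a CSTR are evaluated at the outlet concentration: r_P = 0.702×0.8928 = 0.6267, r_Q = 1.31×0.8928^0.5 = 1.238.
Fraction of consumed A going to P: r_P/(r_P+r_Q) = 0.3361.
C_P = 0.3361·C_{A0}·X = 0.3361×2.40×0.628 = 0.507 mol·L⁻¹; Y_P = C_P/C_{A0} = 0.211.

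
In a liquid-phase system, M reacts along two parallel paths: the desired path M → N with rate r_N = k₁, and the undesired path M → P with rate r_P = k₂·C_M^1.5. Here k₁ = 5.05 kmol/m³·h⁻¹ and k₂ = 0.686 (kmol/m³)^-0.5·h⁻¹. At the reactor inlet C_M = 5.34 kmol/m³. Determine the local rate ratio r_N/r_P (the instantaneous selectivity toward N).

S_{N/P} = r_N/r_P = (k₁)/(k₂·C_M^1.5) = (k₁/k₂)·C_M^-1.5.
= (5.05) / (0.686×5.340^1.5) = 5.050/8.465 = 0.597.

0.597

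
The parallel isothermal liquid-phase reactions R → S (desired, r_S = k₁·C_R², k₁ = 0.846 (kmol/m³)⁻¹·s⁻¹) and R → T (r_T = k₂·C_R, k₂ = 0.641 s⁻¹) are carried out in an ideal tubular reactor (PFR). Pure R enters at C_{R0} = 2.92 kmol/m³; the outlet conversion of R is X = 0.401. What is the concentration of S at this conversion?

0.881 kmol/m³

C_R = C_{R0}(1−X) = 1.749 kmol/m³.
Along a PFR/batch, dC_T/dC_R = −r_T/(r_S+r_T) = −k₂/(k₂+k₁·C_R).
Integrating from C_{R0} to C_R: C_T = (0.641/0.846)·ln[(0.641+0.846·2.92)/(0.641+0.846·1.75)] = 0.7577·ln(3.111/2.121) = 0.2904 kmol/m³.
Then C_S = (C_{R0}−C_R) − C_T = 1.171 − 0.2904 = 0.8805 kmol/m³.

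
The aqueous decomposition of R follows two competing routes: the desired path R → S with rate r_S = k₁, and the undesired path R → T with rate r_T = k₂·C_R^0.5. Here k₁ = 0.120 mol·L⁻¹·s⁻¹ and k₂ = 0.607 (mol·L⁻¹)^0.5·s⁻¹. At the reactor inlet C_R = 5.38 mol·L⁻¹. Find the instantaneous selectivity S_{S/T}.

S_{S/T} = r_S/r_T = (k₁)/(k₂·C_R^0.5) = (k₁/k₂)·C_R^-0.5.
= (0.120) / (0.607×5.380^0.5) = 0.1200/1.408 = 0.0852.

0.0852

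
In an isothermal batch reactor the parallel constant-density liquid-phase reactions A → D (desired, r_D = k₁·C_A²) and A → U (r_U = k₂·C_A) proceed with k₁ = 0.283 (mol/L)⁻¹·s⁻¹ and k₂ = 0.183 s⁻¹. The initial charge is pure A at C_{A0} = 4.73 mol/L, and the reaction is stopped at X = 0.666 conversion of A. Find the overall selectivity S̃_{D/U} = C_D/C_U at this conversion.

C_A = C_{A0}(1−X) = 1.580 mol/L.
Along a PFR/batch, dC_U/dC_A = −r_U/(r_D+r_U) = −k₂/(k₂+k₁·C_A).
Integrating from C_{A0} to C_A: C_U = (0.183/0.283)·ln[(0.183+0.283·4.73)/(0.183+0.283·1.58)] = 0.6466·ln(1.522/0.6301) = 0.5701 mol/L.
Then C_D = (C_{A0}−C_A) − C_U = 3.150 − 0.5701 = 2.580 mol/L.
S̃_{D/U} = C_D/C_U = 2.580/0.5701 = 4.53.

4.53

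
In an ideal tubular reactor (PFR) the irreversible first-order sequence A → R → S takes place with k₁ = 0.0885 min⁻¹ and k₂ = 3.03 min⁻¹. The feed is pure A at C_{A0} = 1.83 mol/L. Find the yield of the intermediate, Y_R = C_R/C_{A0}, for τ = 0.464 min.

0.0215

For first-order series with pure A initially, C_R(τ) = k₁C_{A0}/(k₂−k₁)·(e^(−k₁τ) − e^(−k₂τ)).
e^(−k₁τ) = e^(−0.0885×0.464) = e^(−0.04106) = 0.9598; e^(−k₂τ) = e^(−1.406) = 0.2451.
C_R = 0.0885×1.83/(3.03−0.0885) × (0.9598−0.2451) = 0.05506×0.7146 = 0.03935 mol/L.
Y_R = C_R/C_{A0} = 0.03935/1.83 = 0.0215.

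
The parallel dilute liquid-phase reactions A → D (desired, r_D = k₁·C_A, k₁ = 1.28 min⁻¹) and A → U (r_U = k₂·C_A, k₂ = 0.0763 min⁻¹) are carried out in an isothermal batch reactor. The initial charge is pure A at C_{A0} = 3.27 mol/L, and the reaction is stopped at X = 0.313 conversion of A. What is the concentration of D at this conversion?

0.966 mol/L

C_A = C_{A0}(1−X) = 2.246 mol/L.
Both paths are first order in A, so the instantaneous fraction to D is constant: dC_D/d(−C_A) = k₁/(k₁+k₂) = 0.9437.
C_D = 0.9437·(C_{A0}−C_A) = 0.9437×1.024 = 0.966 mol/L.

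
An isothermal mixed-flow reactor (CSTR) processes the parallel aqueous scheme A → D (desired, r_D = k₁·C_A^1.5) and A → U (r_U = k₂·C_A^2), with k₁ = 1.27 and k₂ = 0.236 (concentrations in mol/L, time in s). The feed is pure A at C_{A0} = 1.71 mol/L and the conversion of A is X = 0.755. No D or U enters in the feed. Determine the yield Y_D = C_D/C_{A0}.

0.674

Exit C_A = C_{A0}(1−X) = 1.71×0.245 = 0.4189 mol/L.
Rates in a CSTR are evaluated at the outlet concentration: r_D = 1.27×0.4189^1.5 = 0.3444, r_U = 0.236×0.4189^2 = 0.04142.
Fraction of consumed A going to D: r_D/(r_D+r_U) = 0.8926.
C_D = 0.8926·C_{A0}·X = 0.8926×1.71×0.755 = 1.15 mol/L; Y_D = C_D/C_{A0} = 0.674.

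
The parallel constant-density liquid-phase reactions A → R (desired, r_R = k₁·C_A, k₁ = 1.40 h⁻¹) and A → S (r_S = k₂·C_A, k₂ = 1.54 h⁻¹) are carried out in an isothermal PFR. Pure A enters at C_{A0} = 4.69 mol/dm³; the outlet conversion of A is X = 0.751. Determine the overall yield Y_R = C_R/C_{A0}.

C_A = C_{A0}(1−X) = 1.168 mol/dm³.
Both paths are first order in A, so the instantaneous fraction to R is constant: dC_R/d(−C_A) = k₁/(k₁+k₂) = 0.4762.
C_R = 0.4762·(C_{A0}−C_A) = 0.4762×3.522 = 1.68 mol/dm³.
Y_R = C_R/C_{A0} = 1.677/4.69 = 0.358.

0.358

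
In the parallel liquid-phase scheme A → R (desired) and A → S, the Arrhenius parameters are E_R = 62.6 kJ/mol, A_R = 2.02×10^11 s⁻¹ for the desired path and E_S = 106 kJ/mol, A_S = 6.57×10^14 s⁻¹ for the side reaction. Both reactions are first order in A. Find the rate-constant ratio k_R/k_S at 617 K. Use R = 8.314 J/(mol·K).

1.45

Since both paths have the same order in A, the concentration cancels and S_{R/S} = k_R/k_S = (A_R/A_S)·exp[(E_S−E_R)/(RT)].
(E_S−E_R)/(RT) = (106−62.6)×10³/(8.314×617) = 43400/5130 = 8.460.
k_R/k_S = (2.02×10^11/6.57×10^14)·exp(8.460) = 3.075×10^-4 × 4724 = 1.45.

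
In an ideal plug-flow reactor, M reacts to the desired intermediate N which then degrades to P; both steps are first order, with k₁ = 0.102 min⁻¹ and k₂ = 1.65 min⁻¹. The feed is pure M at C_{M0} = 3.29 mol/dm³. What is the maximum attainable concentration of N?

0.169 mol/dm³

At the optimum, C_{N,max}/C_{M0} = (k₁/k₂)^[k₂/(k₂−k₁)].
= (0.102/1.65)^(1.65/(1.65−0.102)) = (0.06182)^(1.066) = 0.05146.
C_{N,max} = 0.05146×3.29 = 0.169 mol/dm³.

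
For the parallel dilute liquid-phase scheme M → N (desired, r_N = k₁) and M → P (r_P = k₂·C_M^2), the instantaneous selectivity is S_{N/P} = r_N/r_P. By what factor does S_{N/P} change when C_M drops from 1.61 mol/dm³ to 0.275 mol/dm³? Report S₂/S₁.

S_{N/P} = (k₁/k₂)·C_M^-2, so S₂/S₁ = (C_{M,2}/C_{M,1})^-2.
= (0.275/1.61)^(-2) = (0.1708)^(-2) = 34.3.

34.3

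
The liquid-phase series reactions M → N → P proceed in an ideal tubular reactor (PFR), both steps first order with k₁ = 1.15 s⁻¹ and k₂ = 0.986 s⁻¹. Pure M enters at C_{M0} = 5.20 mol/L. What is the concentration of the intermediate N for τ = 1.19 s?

For first-order series with pure M initially, C_N(τ) = k₁C_{M0}/(k₂−k₁)·(e^(−k₁τ) − e^(−k₂τ)).
e^(−k₁τ) = e^(−1.15×1.19) = e^(−1.368) = 0.2545; e^(−k₂τ) = e^(−1.173) = 0.3093.
C_N = 1.15×5.20/(0.986−1.15) × (0.2545−0.3093) = (-36.46)×(-0.05484) = 2.000 mol/L.

2.00 mol/L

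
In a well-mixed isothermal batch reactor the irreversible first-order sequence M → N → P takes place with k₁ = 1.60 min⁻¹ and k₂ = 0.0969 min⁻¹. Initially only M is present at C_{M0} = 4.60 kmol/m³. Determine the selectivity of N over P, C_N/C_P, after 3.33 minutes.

3.34

Solving the coupled first-order balances gives C_N(t) = [k₁/(k₂−k₁)]·C_{M0}·(e^(−k₁t) − e^(−k₂t)).
e^(−k₁t) = e^(−1.60×3.33) = e^(−5.328) = 0.004854; e^(−k₂t) = e^(−0.3227) = 0.7242.
C_N = 1.60×4.60/(0.0969−1.60) × (0.004854−0.7242) = (-4.897)×(-0.7194) = 3.522 kmol/m³.
C_M = C_{M0}e^(−k₁t) = 0.02233 kmol/m³, so C_P = C_{M0}−C_M−C_N = 1.055 kmol/m³; C_N/C_P = 3.34.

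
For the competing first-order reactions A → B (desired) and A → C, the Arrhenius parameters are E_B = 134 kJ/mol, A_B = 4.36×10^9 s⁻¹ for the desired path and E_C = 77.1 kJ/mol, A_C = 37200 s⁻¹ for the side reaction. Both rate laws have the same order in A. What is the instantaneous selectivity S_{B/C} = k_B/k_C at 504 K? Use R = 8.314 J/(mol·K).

k_B/k_C = (A_B/A_C)·exp[−(E_B−E_C)/(RT)] = (A_B/A_C)·exp[(E_C−E_B)/(RT)].
(E_C−E_B)/(RT) = (77.1−134)×10³/(8.314×504) = -56900/4190 = -13.58.
k_B/k_C = (4.36×10^9/37200)·exp(-13.58) = 1.172×10^5 × 1.267×10^-6 = 0.148.

0.148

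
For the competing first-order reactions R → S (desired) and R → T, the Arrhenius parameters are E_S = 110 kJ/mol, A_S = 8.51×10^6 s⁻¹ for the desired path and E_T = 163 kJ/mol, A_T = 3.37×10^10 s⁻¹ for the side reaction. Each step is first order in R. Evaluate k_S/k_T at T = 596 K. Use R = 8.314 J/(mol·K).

11.2

Since both paths have the same order in R, the concentration cancels and S_{S/T} = k_S/k_T = (A_S/A_T)·exp[(E_T−E_S)/(RT)].
(E_T−E_S)/(RT) = (163−110)×10³/(8.314×596) = 53000/4955 = 10.70.
k_S/k_T = (8.51×10^6/3.37×10^10)·exp(10.70) = 2.525×10^-4 × 44177 = 11.2.
Since E_S < E_T, lowering the temperature improves selectivity toward S.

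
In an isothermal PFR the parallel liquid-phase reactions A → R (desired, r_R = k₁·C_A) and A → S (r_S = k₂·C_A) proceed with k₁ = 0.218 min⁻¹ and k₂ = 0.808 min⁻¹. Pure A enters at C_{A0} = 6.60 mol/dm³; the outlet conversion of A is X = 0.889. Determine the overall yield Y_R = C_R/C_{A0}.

C_A = C_{A0}(1−X) = 0.7326 mol/dm³.
Both paths are first order in A, so the instantaneous fraction to R is constant: dC_R/d(−C_A) = k₁/(k₁+k₂) = 0.2125.
C_R = 0.2125·(C_{A0}−C_A) = 0.2125×5.867 = 1.25 mol/dm³.
Y_R = C_R/C_{A0} = 1.247/6.60 = 0.189.

0.189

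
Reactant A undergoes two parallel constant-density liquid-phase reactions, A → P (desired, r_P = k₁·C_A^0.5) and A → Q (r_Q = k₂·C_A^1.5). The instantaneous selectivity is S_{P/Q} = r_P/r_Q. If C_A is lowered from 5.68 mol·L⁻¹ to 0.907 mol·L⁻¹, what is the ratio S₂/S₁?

6.26

S_{P/Q} = (k₁/k₂)·C_A⁻¹, so S₂/S₁ = (C_{A,2}/C_{A,1})⁻¹.
= 5.68/0.907 = 6.26.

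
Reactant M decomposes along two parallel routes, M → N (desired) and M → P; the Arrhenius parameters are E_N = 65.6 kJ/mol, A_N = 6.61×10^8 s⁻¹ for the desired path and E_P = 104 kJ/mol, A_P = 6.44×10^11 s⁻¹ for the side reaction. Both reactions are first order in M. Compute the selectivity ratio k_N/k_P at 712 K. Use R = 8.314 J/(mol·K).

0.674

With equal orders, S_{N/P} = k_N/k_P = (A_N/A_P)·exp[(E_P−E_N)/(RT)].
(E_P−E_N)/(RT) = (104−65.6)×10³/(8.314×712) = 38400/5920 = 6.487.
k_N/k_P = (6.61×10^8/6.44×10^11)·exp(6.487) = 0.001026 × 656.5 = 0.674.
Since E_N < E_P, lowering the temperature improves selectivity toward N.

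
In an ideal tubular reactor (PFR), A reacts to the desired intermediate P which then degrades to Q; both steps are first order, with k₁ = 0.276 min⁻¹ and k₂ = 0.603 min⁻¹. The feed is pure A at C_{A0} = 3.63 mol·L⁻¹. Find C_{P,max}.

0.859 mol·L⁻¹

For a first-order series the maximum intermediate yield is C_{P,max}/C_{A0} = (k₁/k₂)^[k₂/(k₂−k₁)].
= (0.276/0.603)^(0.603/(0.603−0.276)) = (0.4577)^(1.844) = 0.2367.
C_{P,max} = 0.2367×3.63 = 0.859 mol·L⁻¹.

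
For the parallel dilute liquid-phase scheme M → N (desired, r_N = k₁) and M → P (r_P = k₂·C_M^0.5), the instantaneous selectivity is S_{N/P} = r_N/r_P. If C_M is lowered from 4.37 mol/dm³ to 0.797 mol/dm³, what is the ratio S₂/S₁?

2.34

S_{N/P} = (k₁/k₂)·C_M^-0.5, so S₂/S₁ = (C_{M,2}/C_{M,1})^-0.5.
= (0.797/4.37)^(-0.5) = (0.1824)^(-0.5) = 2.34.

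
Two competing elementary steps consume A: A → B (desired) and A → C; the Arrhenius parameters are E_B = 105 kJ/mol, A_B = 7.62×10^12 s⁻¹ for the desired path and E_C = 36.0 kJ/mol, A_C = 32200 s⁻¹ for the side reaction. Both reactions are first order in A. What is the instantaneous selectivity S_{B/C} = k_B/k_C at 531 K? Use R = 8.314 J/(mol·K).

38.6

With equal orders, S_{B/C} = k_B/k_C = (A_B/A_C)·exp[(E_C−E_B)/(RT)].
(E_C−E_B)/(RT) = (36.0−105)×10³/(8.314×531) = -69000/4415 = -15.63.
k_B/k_C = (7.62×10^12/32200)·exp(-15.63) = 2.366×10^8 × 1.630×10^-7 = 38.6.
Since E_B > E_C, raising the temperature improves selectivity toward B.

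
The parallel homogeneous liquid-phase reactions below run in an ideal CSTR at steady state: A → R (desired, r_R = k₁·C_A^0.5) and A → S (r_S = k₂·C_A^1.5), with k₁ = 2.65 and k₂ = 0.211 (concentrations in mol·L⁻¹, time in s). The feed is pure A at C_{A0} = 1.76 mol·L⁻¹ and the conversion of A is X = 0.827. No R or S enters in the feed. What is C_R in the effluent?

1.42 mol·L⁻¹

Exit C_A = C_{A0}(1−X) = 1.76×0.173 = 0.3045 mol·L⁻¹.
A CSTR operates uniformly at the exit composition, giving r_R = 1.462 and r_S = 0.03545 (each k·C_A^n at C_A = 0.3045).
Fraction of consumed A going to R: r_R/(r_R+r_S) = 0.9763.
C_R = 0.9763·C_{A0}·X = 0.9763×1.76×0.827 = 1.42 mol·L⁻¹.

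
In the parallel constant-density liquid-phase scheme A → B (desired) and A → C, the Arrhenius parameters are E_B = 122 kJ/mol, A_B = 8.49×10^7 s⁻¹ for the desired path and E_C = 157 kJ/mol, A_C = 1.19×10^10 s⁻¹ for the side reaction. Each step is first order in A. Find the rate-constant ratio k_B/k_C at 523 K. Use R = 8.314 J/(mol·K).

Since both paths have the same order in A, the concentration cancels and S_{B/C} = k_B/k_C = (A_B/A_C)·exp[(E_C−E_B)/(RT)].
(E_C−E_B)/(RT) = (157−122)×10³/(8.314×523) = 35000/4348 = 8.049.
k_B/k_C = (8.49×10^7/1.19×10^10)·exp(8.049) = 0.007134 × 3131 = 22.3.

22.3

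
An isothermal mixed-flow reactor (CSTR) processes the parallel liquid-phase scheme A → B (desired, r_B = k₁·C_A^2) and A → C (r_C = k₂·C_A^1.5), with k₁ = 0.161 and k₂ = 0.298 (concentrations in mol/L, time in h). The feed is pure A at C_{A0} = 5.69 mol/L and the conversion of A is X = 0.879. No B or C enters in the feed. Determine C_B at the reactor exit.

1.55 mol/L

Exit C_A = C_{A0}(1−X) = 5.69×0.121 = 0.6885 mol/L.
In a CSTR the entire volume is at exit conditions, so r_B = 0.161×0.6885^2 = 0.07632 and r_C = 0.298×0.6885^1.5 = 0.1702.
Fraction of consumed A going to B: r_B/(r_B+r_C) = 0.3095.
C_B = 0.3095·C_{A0}·X = 0.3095×5.69×0.879 = 1.55 mol/L.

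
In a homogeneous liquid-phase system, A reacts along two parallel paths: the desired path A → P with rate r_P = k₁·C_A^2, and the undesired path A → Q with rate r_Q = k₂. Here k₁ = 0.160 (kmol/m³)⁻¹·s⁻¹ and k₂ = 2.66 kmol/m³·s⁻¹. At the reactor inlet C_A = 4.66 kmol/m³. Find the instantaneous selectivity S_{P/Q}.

S_{P/Q} = r_P/r_Q = (k₁·C_A^2)/(k₂) = (k₁/k₂)·C_A^2.
= (0.160×4.660^2) / (2.66) = 3.474/2.660 = 1.31.

1.31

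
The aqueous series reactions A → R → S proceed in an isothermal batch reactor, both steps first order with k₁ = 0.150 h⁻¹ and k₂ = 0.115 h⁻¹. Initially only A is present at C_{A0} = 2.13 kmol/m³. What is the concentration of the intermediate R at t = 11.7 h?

0.799 kmol/m³

Solving the coupled first-order balances gives C_R(t) = [k₁/(k₂−k₁)]·C_{A0}·(e^(−k₁t) − e^(−k₂t)).
e^(−k₁t) = e^(−0.150×11.7) = e^(−1.755) = 0.1729; e^(−k₂t) = e^(−1.345) = 0.2604.
C_R = 0.150×2.13/(0.115−0.150) × (0.1729−0.2604) = (-9.129)×(-0.08750) = 0.7988 kmol/m³.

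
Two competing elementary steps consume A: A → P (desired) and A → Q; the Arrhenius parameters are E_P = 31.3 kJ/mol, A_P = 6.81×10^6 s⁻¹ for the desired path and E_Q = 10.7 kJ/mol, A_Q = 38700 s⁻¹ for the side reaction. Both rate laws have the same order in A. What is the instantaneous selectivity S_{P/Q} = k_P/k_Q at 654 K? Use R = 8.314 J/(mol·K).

3.98

With equal orders, S_{P/Q} = k_P/k_Q = (A_P/A_Q)·exp[(E_Q−E_P)/(RT)].
(E_Q−E_P)/(RT) = (10.7−31.3)×10³/(8.314×654) = -20600/5437 = -3.789.
k_P/k_Q = (6.81×10^6/38700)·exp(-3.789) = 176.0 × 0.02263 = 3.98.
Since E_P > E_Q, raising the temperature improves selectivity toward P.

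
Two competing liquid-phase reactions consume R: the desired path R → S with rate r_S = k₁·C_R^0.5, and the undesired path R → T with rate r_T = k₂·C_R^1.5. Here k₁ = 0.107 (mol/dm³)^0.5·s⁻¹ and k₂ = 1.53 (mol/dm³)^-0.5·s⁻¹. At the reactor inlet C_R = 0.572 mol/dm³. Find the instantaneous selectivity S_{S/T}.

S_{S/T} = r_S/r_T = (k₁·C_R^0.5)/(k₂·C_R^1.5) = (k₁/k₂)·C_R⁻¹.
= (0.107×0.5720^0.5) / (1.53×0.5720^1.5) = 0.08092/0.6619 = 0.122.
The undesired path is higher order in R, so low C_R (CSTR or dilute feed) favours S.

0.122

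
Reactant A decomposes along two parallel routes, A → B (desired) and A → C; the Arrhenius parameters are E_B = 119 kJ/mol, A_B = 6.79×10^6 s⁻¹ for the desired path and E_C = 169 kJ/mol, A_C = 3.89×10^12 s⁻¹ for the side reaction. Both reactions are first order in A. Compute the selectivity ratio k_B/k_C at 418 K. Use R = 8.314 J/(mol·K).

3.09

With equal orders, S_{B/C} = k_B/k_C = (A_B/A_C)·exp[(E_C−E_B)/(RT)].
(E_C−E_B)/(RT) = (169−119)×10³/(8.314×418) = 50000/3475 = 14.39.
k_B/k_C = (6.79×10^6/3.89×10^12)·exp(14.39) = 1.746×10^-6 × 1.772×10^6 = 3.09.
Since E_B < E_C, lowering the temperature improves selectivity toward B.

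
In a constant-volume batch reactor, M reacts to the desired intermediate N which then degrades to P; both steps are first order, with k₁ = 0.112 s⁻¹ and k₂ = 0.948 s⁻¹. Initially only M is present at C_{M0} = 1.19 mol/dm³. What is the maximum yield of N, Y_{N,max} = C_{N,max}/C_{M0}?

0.0887

For a first-order series the maximum intermediate yield is C_{N,max}/C_{M0} = (k₁/k₂)^[k₂/(k₂−k₁)].
= (0.112/0.948)^(0.948/(0.948−0.112)) = (0.1181)^(1.134) = 0.08874.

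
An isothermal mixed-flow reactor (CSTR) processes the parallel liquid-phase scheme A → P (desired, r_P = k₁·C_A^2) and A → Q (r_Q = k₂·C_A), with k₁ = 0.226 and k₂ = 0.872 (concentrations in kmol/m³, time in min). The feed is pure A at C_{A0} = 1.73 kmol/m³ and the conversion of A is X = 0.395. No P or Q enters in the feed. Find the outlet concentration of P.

Exit C_A = C_{A0}(1−X) = 1.73×0.605 = 1.047 kmol/m³.
A CSTR operates uniformly at the exit composition, giving r_P = 0.2476 and r_Q = 0.9127 (each k·C_A^n at C_A = 1.047).
Fraction of consumed A going to P: r_P/(r_P+r_Q) = 0.2134.
C_P = 0.2134·C_{A0}·X = 0.2134×1.73×0.395 = 0.146 kmol/m³.

0.146 kmol/m³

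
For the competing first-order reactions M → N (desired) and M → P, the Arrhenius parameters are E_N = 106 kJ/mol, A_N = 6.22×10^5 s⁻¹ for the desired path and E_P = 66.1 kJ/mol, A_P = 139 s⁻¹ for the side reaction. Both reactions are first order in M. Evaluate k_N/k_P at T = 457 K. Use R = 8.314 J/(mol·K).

With equal orders, S_{N/P} = k_N/k_P = (A_N/A_P)·exp[(E_P−E_N)/(RT)].
(E_P−E_N)/(RT) = (66.1−106)×10³/(8.314×457) = -39900/3799 = -10.50.
k_N/k_P = (6.22×10^5/139)·exp(-10.50) = 4475 × 2.750×10^-5 = 0.123.
Since E_N > E_P, raising the temperature improves selectivity toward N.

0.123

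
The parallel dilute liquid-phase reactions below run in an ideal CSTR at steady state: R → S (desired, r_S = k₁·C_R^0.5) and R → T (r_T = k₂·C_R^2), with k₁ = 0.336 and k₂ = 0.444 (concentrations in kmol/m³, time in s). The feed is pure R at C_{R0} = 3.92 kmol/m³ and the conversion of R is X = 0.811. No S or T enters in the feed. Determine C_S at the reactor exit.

1.73 kmol/m³

Exit C_R = C_{R0}(1−X) = 3.92×0.189 = 0.7409 kmol/m³.
In a CSTR the entire volume is at exit conditions, so r_S = 0.336×0.7409^0.5 = 0.2892 and r_T = 0.444×0.7409^2 = 0.2437.
Fraction of consumed R going to S: r_S/(r_S+r_T) = 0.5427.
C_S = 0.5427·C_{R0}·X = 0.5427×3.92×0.811 = 1.73 kmol/m³.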